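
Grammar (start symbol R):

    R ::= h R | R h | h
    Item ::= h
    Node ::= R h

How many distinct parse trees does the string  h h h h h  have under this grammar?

16

Parse trees for h h h h h (showing first 6 of 16):
  [R h [R h [R h [R h [R h]]]]]
  [R h [R h [R h [R [R h] h]]]]
  [R h [R h [R [R h [R h]] h]]]
  [R h [R h [R [R [R h] h] h]]]
  [R h [R [R h [R h [R h]]] h]]
  [R h [R [R h [R [R h] h]] h]]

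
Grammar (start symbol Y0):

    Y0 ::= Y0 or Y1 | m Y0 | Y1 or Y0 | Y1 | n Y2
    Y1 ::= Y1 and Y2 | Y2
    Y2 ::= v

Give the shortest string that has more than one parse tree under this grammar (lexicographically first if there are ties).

v or v

length 1: no string has ≥2 trees
length 2: no string has ≥2 trees
length 3: v or v has 2 parse trees

Two derivations of v or v:
  Y0 ⇒ Y0 or Y1 ⇒ Y1 or Y1 ⇒ Y2 or Y1 ⇒ v or Y1 ⇒ v or Y2 ⇒ v or v
  Y0 ⇒ Y1 or Y0 ⇒ Y2 or Y0 ⇒ v or Y0 ⇒ v or Y1 ⇒ v or Y2 ⇒ v or v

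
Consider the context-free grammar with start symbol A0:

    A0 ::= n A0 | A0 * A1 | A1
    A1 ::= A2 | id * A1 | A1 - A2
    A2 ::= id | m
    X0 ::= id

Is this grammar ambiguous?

Witness: id * id

Derivation 1: A0 ⇒ A0 * A1 ⇒ A1 * A1 ⇒ A2 * A1 ⇒ id * A1 ⇒ id * A2 ⇒ id * id
Derivation 2: A0 ⇒ A1 ⇒ id * A1 ⇒ id * A2 ⇒ id * id

Two distinct leftmost derivations for the same string.

Ambiguous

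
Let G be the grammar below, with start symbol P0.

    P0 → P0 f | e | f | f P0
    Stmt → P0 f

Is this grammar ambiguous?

Witness: f f

Derivation 1: P0 ⇒ P0 f ⇒ f f
Derivation 2: P0 ⇒ f P0 ⇒ f f

Two distinct leftmost derivations for the same string.

Ambiguous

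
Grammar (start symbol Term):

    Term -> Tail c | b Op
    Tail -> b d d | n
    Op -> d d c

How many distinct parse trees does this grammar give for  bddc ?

2

Parse trees for bddc:
  [Term [Tail b d d] c]
  [Term b [Op d d c]]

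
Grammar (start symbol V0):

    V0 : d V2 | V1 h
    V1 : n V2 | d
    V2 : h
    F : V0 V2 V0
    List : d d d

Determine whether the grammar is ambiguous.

Ambiguous

Witness: d h

Derivation 1: V0 ⇒ d V2 ⇒ d h
Derivation 2: V0 ⇒ V1 h ⇒ d h

Two distinct leftmost derivations for the same string.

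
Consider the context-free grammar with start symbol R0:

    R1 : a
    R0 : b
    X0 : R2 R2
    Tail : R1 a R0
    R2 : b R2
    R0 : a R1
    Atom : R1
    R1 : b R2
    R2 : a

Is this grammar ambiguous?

(Tail, Atom, X0 are unreachable from R0, so their rules don't affect L(R0).) The reachable rules are right-linear with at most one rule per (nonterminal, next-terminal) pair. Each input token forces the next rule, so parsing is deterministic.

Unambiguous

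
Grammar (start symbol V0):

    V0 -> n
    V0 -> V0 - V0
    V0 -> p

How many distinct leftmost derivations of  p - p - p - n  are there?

Parse trees for p - p - p - n:
  [V0 [V0 p] - [V0 [V0 p] - [V0 [V0 p] - [V0 n]]]]
  [V0 [V0 p] - [V0 [V0 [V0 p] - [V0 p]] - [V0 n]]]
  [V0 [V0 [V0 p] - [V0 p]] - [V0 [V0 p] - [V0 n]]]
  [V0 [V0 [V0 p] - [V0 [V0 p] - [V0 p]]] - [V0 n]]
  [V0 [V0 [V0 [V0 p] - [V0 p]] - [V0 p]] - [V0 n]]

5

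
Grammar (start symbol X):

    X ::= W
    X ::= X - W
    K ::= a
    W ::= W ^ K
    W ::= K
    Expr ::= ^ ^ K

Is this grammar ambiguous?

Only X, W, K are reachable from X; ignoring the rest: The grammar is stratified — X handles '-' (left-recursive), W handles '^', K atoms. Each operator has a fixed associativity and precedence level, so every string has one parse.

Unambiguous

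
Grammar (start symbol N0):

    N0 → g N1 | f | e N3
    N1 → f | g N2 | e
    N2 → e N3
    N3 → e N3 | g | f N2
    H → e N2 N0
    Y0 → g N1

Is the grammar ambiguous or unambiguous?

Unambiguous

(H, Y0 are unreachable from N0, so their rules don't affect L(N0).) Restricted to the reachable nonterminals, every rule has the form A → t or A → t B, and no two rules for the same A share a first terminal. The grammar encodes a DFA — one run per string.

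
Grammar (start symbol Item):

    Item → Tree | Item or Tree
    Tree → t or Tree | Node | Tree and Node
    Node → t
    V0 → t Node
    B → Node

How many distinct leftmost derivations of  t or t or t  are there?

Parse trees for t or t or t:
  [Item [Tree t or [Tree t or [Tree [Node t]]]]]
  [Item [Item [Tree [Node t]]] or [Tree t or [Tree [Node t]]]]
  [Item [Item [Tree t or [Tree [Node t]]]] or [Tree [Node t]]]
  [Item [Item [Item [Tree [Node t]]] or [Tree [Node t]]] or [Tree [Node t]]]

4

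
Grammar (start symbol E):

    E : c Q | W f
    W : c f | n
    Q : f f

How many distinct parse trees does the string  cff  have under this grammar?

2

Parse trees for cff:
  [E c [Q f f]]
  [E [W c f] f]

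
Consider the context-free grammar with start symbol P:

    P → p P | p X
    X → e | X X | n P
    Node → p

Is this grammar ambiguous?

Ambiguous

Witness: p e e e

Derivation 1: P ⇒ p X ⇒ p X X ⇒ p e X ⇒ p e X X ⇒ p e e X ⇒ p e e e
Derivation 2: P ⇒ p X ⇒ p X X ⇒ p X X X ⇒ p e X X ⇒ p e e X ⇒ p e e e

Two distinct leftmost derivations for the same string.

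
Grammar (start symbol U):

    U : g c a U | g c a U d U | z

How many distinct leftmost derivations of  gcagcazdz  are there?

Parse trees for gcagcazdz:
  [U g c a [U g c a [U z] d [U z]]]
  [U g c a [U g c a [U z]] d [U z]]

2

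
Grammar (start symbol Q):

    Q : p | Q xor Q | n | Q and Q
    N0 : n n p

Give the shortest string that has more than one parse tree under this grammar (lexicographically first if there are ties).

length 1: no string has ≥2 trees
length 3: no string has ≥2 trees
length 5: n and n and n has 2 parse trees

Two derivations of n and n and n:
  Q ⇒ Q and Q ⇒ n and Q ⇒ n and Q and Q ⇒ n and n and Q ⇒ n and n and n
  Q ⇒ Q and Q ⇒ Q and Q and Q ⇒ n and Q and Q ⇒ n and n and Q ⇒ n and n and n

n and n and n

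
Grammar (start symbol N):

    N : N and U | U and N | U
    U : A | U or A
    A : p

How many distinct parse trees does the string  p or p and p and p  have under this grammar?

4

Parse trees for p or p and p and p:
  [N [N [N [U [U [A p]] or [A p]]] and [U [A p]]] and [U [A p]]]
  [N [N [U [U [A p]] or [A p]] and [N [U [A p]]]] and [U [A p]]]
  [N [U [U [A p]] or [A p]] and [N [N [U [A p]]] and [U [A p]]]]
  [N [U [U [A p]] or [A p]] and [N [U [A p]] and [N [U [A p]]]]]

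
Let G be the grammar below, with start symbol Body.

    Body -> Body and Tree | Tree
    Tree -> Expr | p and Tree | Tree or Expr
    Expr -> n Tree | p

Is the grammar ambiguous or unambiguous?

Witness: p and p

Derivation 1: Body ⇒ Body and Tree ⇒ Tree and Tree ⇒ Expr and Tree ⇒ p and Tree ⇒ p and Expr ⇒ p and p
Derivation 2: Body ⇒ Tree ⇒ p and Tree ⇒ p and Expr ⇒ p and p

Two distinct leftmost derivations for the same string.

Ambiguous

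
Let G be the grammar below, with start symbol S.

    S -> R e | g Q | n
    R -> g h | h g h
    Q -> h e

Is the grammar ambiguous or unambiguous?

Witness: g h e

Derivation 1: S ⇒ R e ⇒ g h e
Derivation 2: S ⇒ g Q ⇒ g h e

Two distinct leftmost derivations for the same string.

Ambiguous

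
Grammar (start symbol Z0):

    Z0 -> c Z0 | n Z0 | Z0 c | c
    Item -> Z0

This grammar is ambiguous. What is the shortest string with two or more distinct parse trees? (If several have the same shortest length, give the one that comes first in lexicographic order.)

c c

length 1: no string has ≥2 trees
length 2: c c has 2 parse trees

Two derivations of c c:
  Z0 ⇒ c Z0 ⇒ c c
  Z0 ⇒ Z0 c ⇒ c c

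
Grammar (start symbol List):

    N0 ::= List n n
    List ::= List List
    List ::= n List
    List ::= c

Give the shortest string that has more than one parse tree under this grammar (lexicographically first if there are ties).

c c c

length 1: no string has ≥2 trees
length 2: no string has ≥2 trees
length 3: c c c has 2 parse trees

Two derivations of c c c:
  List ⇒ List List ⇒ List List List ⇒ c List List ⇒ c c List ⇒ c c c
  List ⇒ List List ⇒ c List ⇒ c List List ⇒ c c List ⇒ c c c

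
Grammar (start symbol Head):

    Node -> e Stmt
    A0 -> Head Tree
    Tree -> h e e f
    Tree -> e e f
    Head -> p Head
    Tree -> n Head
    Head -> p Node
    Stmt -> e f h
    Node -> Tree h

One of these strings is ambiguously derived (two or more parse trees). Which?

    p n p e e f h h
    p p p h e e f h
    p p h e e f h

p n p e e f h h

p n p e e f h h: 2 trees
p p p h e e f h: 1 tree
p p h e e f h: 1 tree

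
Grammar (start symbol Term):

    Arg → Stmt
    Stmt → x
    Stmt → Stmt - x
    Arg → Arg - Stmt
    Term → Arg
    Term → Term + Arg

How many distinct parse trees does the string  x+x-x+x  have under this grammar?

Parse trees for x+x-x+x:
  [Term [Term [Term [Arg [Stmt x]]] + [Arg [Stmt [Stmt x] - x]]] + [Arg [Stmt x]]]
  [Term [Term [Term [Arg [Stmt x]]] + [Arg [Arg [Stmt x]] - [Stmt x]]] + [Arg [Stmt x]]]

2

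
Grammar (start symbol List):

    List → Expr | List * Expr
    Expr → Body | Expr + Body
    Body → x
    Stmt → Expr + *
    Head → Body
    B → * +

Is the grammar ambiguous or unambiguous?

Unambiguous

Only List, Expr, Body are reachable from List; ignoring the rest: List → List * Expr | Expr  ;  Expr → Expr + Body | Body  — a left-associative chain with Body at the bottom. Each string factors uniquely by precedence.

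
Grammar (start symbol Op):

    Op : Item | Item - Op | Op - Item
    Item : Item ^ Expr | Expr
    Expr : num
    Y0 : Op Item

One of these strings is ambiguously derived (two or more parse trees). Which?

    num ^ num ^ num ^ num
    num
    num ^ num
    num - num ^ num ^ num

num ^ num ^ num ^ num: 1 tree
num: 1 tree
num ^ num: 1 tree
num - num ^ num ^ num: 2 trees

num - num ^ num ^ num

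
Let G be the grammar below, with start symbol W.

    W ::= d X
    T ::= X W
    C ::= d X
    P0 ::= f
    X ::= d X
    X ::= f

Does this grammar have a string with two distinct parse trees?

Unambiguous

(C, T, P0 are unreachable from W, so their rules don't affect L(W).) Each reachable nonterminal has at most one production per leading terminal, and all productions are right-linear; the derivation is determined token-by-token.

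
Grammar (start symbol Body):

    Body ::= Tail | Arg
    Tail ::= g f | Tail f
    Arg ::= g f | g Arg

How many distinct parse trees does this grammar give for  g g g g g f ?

Parse trees for g g g g g f:
  [Body [Arg g [Arg g [Arg g [Arg g [Arg g f]]]]]]

1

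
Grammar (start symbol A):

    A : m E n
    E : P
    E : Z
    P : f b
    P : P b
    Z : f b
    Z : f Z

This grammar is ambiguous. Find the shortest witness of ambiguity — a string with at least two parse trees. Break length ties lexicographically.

length 4: m f b n has 2 parse trees

Two derivations of m f b n:
  A ⇒ m E n ⇒ m P n ⇒ m f b n
  A ⇒ m E n ⇒ m Z n ⇒ m f b n

m f b n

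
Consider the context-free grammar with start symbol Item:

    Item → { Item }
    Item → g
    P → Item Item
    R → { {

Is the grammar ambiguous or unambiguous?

(R, P are unreachable from Item, so their rules don't affect L(Item).) Each string is a nest of matched brackets around a single atom. An opening bracket forces the recursive rule; an atom forces the base rule.

Unambiguous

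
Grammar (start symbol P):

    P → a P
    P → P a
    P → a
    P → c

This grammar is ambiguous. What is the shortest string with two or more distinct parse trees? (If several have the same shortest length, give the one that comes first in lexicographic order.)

a a

length 1: no string has ≥2 trees
length 2: a a has 2 parse trees

Two derivations of a a:
  P ⇒ a P ⇒ a a
  P ⇒ P a ⇒ a a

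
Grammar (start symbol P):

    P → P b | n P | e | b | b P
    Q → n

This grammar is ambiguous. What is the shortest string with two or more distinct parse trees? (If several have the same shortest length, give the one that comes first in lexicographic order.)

b b

length 1: no string has ≥2 trees
length 2: b b has 2 parse trees

Two derivations of b b:
  P ⇒ P b ⇒ b b
  P ⇒ b P ⇒ b b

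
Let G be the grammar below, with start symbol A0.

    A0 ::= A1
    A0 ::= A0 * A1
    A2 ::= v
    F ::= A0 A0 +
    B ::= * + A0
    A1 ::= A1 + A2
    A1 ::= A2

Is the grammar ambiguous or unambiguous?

Unambiguous

Only A0, A1, A2 are reachable from A0; ignoring the rest: A0 → A0 * A1 | A1  ;  A1 → A1 + A2 | A2  — a left-associative chain with A2 at the bottom. Each string factors uniquely by precedence.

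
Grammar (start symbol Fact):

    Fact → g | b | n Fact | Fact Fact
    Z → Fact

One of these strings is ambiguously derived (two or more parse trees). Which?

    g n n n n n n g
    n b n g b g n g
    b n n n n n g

n b n g b g n g

g n n n n n n g: 1 tree
n b n g b g n g: 76 trees
b n n n n n g: 1 tree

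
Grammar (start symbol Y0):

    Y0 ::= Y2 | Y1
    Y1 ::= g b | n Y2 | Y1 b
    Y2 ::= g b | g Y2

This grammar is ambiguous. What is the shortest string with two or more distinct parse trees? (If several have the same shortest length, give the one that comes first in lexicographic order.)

length 2: g b has 2 parse trees

Two derivations of g b:
  Y0 ⇒ Y2 ⇒ g b
  Y0 ⇒ Y1 ⇒ g b

g b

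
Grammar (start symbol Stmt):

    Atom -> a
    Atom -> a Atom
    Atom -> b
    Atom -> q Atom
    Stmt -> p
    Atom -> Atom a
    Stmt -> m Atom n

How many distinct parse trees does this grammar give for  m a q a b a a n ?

10

Parse trees for m a q a b a a n (showing first 6 of 10):
  [Stmt m [Atom a [Atom q [Atom a [Atom [Atom [Atom b] a] a]]]] n]
  [Stmt m [Atom a [Atom q [Atom [Atom a [Atom [Atom b] a]] a]]] n]
  [Stmt m [Atom a [Atom q [Atom [Atom [Atom a [Atom b]] a] a]]] n]
  [Stmt m [Atom a [Atom [Atom q [Atom a [Atom [Atom b] a]]] a]] n]
  [Stmt m [Atom a [Atom [Atom q [Atom [Atom a [Atom b]] a]] a]] n]
  [Stmt m [Atom a [Atom [Atom [Atom q [Atom a [Atom b]]] a] a]] n]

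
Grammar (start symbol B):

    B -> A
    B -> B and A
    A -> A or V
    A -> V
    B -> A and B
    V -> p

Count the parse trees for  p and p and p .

Parse trees for p and p and p:
  [B [B [B [A [V p]]] and [A [V p]]] and [A [V p]]]
  [B [B [A [V p]] and [B [A [V p]]]] and [A [V p]]]
  [B [A [V p]] and [B [B [A [V p]]] and [A [V p]]]]
  [B [A [V p]] and [B [A [V p]] and [B [A [V p]]]]]

4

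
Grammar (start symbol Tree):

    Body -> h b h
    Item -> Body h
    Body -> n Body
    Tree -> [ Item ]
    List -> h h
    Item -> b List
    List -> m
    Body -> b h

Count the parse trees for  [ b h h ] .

2

Parse trees for [ b h h ]:
  [Tree [ [Item [Body b h] h] ]]
  [Tree [ [Item b [List h h]] ]]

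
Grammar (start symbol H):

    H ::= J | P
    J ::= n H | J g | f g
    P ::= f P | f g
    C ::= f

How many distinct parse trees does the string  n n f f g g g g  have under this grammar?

4

Parse trees for n n f f g g g g:
  [H [J n [H [J [J [J [J n [H [P f [P f g]]]] g] g] g]]]]
  [H [J [J n [H [J [J [J n [H [P f [P f g]]]] g] g]]] g]]
  [H [J [J [J n [H [J [J n [H [P f [P f g]]]] g]]] g] g]]
  [H [J [J [J [J n [H [J n [H [P f [P f g]]]]]] g] g] g]]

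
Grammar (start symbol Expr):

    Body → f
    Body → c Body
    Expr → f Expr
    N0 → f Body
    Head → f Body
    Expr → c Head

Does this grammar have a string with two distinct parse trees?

Unambiguous

(N0 is unreachable from Expr, so its rules don't affect L(Expr).) The reachable rules are right-linear with at most one rule per (nonterminal, next-terminal) pair. Each input token forces the next rule, so parsing is deterministic.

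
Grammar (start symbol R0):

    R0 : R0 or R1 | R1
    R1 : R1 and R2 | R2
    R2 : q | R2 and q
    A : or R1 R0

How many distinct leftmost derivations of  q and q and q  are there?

4

Parse trees for q and q and q:
  [R0 [R1 [R1 [R2 q]] and [R2 [R2 q] and q]]]
  [R0 [R1 [R1 [R1 [R2 q]] and [R2 q]] and [R2 q]]]
  [R0 [R1 [R1 [R2 [R2 q] and q]] and [R2 q]]]
  [R0 [R1 [R2 [R2 [R2 q] and q] and q]]]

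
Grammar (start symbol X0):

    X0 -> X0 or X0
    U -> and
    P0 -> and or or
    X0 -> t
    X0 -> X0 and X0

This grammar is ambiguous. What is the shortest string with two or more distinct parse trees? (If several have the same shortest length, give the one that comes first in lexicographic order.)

length 1: no string has ≥2 trees
length 3: no string has ≥2 trees
length 5: t and t and t has 2 parse trees

Two derivations of t and t and t:
  X0 ⇒ X0 and X0 ⇒ t and X0 ⇒ t and X0 and X0 ⇒ t and t and X0 ⇒ t and t and t
  X0 ⇒ X0 and X0 ⇒ X0 and X0 and X0 ⇒ t and X0 and X0 ⇒ t and t and X0 ⇒ t and t and t

t and t and t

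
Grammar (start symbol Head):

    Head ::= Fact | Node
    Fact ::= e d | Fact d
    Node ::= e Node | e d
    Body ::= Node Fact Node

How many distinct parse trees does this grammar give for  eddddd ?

Parse trees for eddddd:
  [Head [Fact [Fact [Fact [Fact [Fact e d] d] d] d] d]]

1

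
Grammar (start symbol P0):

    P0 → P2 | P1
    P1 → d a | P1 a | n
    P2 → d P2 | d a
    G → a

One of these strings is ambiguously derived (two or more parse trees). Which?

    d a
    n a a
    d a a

d a

d a: 2 trees
n a a: 1 tree
d a a: 1 tree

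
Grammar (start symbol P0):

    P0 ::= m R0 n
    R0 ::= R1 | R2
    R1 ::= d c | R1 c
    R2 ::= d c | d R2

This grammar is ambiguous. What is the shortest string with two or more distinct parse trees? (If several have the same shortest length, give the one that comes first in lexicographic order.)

m d c n

length 4: m d c n has 2 parse trees

Two derivations of m d c n:
  P0 ⇒ m R0 n ⇒ m R1 n ⇒ m d c n
  P0 ⇒ m R0 n ⇒ m R2 n ⇒ m d c n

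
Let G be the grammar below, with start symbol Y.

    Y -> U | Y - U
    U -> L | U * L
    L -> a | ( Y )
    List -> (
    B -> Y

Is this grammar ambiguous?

(List, B are unreachable from Y, so their rules don't affect L(Y).) This is a standard precedence ladder (Y over U over L), with each level left-recursive on its own operator ('-' at Y, '*' at U). That structure is LR(1), hence unambiguous.

Unambiguous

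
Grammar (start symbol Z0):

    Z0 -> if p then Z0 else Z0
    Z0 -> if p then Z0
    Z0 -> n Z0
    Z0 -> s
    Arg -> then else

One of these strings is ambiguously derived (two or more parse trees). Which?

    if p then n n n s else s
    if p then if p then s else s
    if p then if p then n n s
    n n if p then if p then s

if p then if p then s else s

if p then n n n s else s: 1 tree
if p then if p then s else s: 2 trees
if p then if p then n n s: 1 tree
n n if p then if p then s: 1 tree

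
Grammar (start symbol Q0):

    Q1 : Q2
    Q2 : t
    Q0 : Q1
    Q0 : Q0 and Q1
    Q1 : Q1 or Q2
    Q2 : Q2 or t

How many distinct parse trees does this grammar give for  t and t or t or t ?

4

Parse trees for t and t or t or t:
  [Q0 [Q0 [Q1 [Q2 t]]] and [Q1 [Q2 [Q2 [Q2 t] or t] or t]]]
  [Q0 [Q0 [Q1 [Q2 t]]] and [Q1 [Q1 [Q2 t]] or [Q2 [Q2 t] or t]]]
  [Q0 [Q0 [Q1 [Q2 t]]] and [Q1 [Q1 [Q2 [Q2 t] or t]] or [Q2 t]]]
  [Q0 [Q0 [Q1 [Q2 t]]] and [Q1 [Q1 [Q1 [Q2 t]] or [Q2 t]] or [Q2 t]]]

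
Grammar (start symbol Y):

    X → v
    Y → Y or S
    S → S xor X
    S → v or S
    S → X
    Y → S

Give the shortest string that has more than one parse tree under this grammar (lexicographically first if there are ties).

length 1: no string has ≥2 trees
length 3: v or v has 2 parse trees

Two derivations of v or v:
  Y ⇒ Y or S ⇒ S or S ⇒ X or S ⇒ v or S ⇒ v or X ⇒ v or v
  Y ⇒ S ⇒ v or S ⇒ v or X ⇒ v or v

v or v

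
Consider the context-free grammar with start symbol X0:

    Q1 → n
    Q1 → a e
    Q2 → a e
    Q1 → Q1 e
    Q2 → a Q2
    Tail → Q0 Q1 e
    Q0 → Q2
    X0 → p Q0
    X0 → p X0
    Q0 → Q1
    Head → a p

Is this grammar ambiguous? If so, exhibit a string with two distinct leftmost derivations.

Witness: p a e

Derivation 1: X0 ⇒ p Q0 ⇒ p Q2 ⇒ p a e
Derivation 2: X0 ⇒ p Q0 ⇒ p Q1 ⇒ p a e

Two distinct leftmost derivations for the same string.

Ambiguous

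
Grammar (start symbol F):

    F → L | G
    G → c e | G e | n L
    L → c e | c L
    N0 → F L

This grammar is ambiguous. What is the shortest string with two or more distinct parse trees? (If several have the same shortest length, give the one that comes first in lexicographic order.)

length 2: c e has 2 parse trees

Two derivations of c e:
  F ⇒ L ⇒ c e
  F ⇒ G ⇒ c e

c e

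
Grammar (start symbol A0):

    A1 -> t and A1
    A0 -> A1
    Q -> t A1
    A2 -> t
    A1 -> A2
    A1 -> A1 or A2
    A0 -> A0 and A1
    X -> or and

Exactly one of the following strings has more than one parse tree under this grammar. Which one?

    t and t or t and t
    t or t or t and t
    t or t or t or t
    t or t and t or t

t and t or t and t

t and t or t and t: 3 trees
t or t or t and t: 1 tree
t or t or t or t: 1 tree
t or t and t or t: 1 tree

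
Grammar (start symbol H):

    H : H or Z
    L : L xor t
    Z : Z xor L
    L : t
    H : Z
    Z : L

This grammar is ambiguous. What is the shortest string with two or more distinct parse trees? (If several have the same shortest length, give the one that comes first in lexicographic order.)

t xor t

length 1: no string has ≥2 trees
length 3: t xor t has 2 parse trees

Two derivations of t xor t:
  H ⇒ Z ⇒ Z xor L ⇒ L xor L ⇒ t xor L ⇒ t xor t
  H ⇒ Z ⇒ L ⇒ L xor t ⇒ t xor t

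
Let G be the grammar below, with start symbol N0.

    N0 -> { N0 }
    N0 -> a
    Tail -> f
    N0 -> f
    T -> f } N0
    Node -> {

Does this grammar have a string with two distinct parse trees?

Unambiguous

(T, Node, Tail are unreachable from N0, so their rules don't affect L(N0).) L(N0) is { openⁿ atom closeⁿ : n ≥ 0 }. The bracket depth fixes n, and the derivation is forced at every step.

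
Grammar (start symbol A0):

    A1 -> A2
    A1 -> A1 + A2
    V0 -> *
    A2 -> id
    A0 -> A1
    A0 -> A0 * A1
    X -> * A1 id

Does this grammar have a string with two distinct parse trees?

(V0, X are unreachable from A0, so their rules don't affect L(A0).) The grammar is stratified — A0 handles '*' (left-recursive), A1 handles '+', A2 atoms. Each operator has a fixed associativity and precedence level, so every string has one parse.

Unambiguous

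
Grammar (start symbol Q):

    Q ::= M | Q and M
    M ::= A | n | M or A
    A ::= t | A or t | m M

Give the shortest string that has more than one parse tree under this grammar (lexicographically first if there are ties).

t or t

length 1: no string has ≥2 trees
length 2: no string has ≥2 trees
length 3: t or t has 2 parse trees

Two derivations of t or t:
  Q ⇒ M ⇒ A ⇒ A or t ⇒ t or t
  Q ⇒ M ⇒ M or A ⇒ A or A ⇒ t or A ⇒ t or t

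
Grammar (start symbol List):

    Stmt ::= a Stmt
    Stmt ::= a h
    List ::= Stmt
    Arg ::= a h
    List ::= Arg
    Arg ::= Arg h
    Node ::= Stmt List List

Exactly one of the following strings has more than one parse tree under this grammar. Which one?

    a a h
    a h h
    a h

a h

a a h: 1 tree
a h h: 1 tree
a h: 2 trees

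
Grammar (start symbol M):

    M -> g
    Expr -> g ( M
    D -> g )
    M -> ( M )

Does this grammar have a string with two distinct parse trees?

Unambiguous

(D, Expr are unreachable from M, so their rules don't affect L(M).) L(M) is { openⁿ atom closeⁿ : n ≥ 0 }. The bracket depth fixes n, and the derivation is forced at every step.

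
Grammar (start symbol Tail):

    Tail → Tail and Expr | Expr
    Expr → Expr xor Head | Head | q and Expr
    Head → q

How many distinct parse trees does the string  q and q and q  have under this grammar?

Parse trees for q and q and q:
  [Tail [Tail [Expr [Head q]]] and [Expr q and [Expr [Head q]]]]
  [Tail [Tail [Tail [Expr [Head q]]] and [Expr [Head q]]] and [Expr [Head q]]]
  [Tail [Tail [Expr q and [Expr [Head q]]]] and [Expr [Head q]]]
  [Tail [Expr q and [Expr q and [Expr [Head q]]]]]

4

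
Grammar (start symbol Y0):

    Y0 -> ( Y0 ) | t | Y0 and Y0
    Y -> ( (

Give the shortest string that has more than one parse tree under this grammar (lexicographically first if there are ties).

t and t and t

length 1: no string has ≥2 trees
length 3: no string has ≥2 trees
length 5: t and t and t has 2 parse trees

Two derivations of t and t and t:
  Y0 ⇒ Y0 and Y0 ⇒ t and Y0 ⇒ t and Y0 and Y0 ⇒ t and t and Y0 ⇒ t and t and t
  Y0 ⇒ Y0 and Y0 ⇒ Y0 and Y0 and Y0 ⇒ t and Y0 and Y0 ⇒ t and t and Y0 ⇒ t and t and t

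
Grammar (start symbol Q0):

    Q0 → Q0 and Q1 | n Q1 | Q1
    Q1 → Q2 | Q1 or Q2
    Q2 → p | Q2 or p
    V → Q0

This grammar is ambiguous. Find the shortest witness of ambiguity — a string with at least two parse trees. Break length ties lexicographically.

p or p

length 1: no string has ≥2 trees
length 2: no string has ≥2 trees
length 3: p or p has 2 parse trees

Two derivations of p or p:
  Q0 ⇒ Q1 ⇒ Q2 ⇒ Q2 or p ⇒ p or p
  Q0 ⇒ Q1 ⇒ Q1 or Q2 ⇒ Q2 or Q2 ⇒ p or Q2 ⇒ p or p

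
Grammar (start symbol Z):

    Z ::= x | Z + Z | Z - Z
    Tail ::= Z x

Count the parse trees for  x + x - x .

2

Parse trees for x + x - x:
  [Z [Z x] + [Z [Z x] - [Z x]]]
  [Z [Z [Z x] + [Z x]] - [Z x]]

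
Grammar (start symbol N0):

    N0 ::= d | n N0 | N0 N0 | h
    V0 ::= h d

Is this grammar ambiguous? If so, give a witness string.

Ambiguous

Witness: d d d

Derivation 1: N0 ⇒ N0 N0 ⇒ d N0 ⇒ d N0 N0 ⇒ d d N0 ⇒ d d d
Derivation 2: N0 ⇒ N0 N0 ⇒ N0 N0 N0 ⇒ d N0 N0 ⇒ d d N0 ⇒ d d d

Two distinct leftmost derivations for the same string.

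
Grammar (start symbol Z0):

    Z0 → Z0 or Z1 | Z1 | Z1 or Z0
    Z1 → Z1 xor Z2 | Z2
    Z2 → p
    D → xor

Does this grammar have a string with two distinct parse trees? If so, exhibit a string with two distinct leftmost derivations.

Ambiguous

Witness: p or p

Derivation 1: Z0 ⇒ Z0 or Z1 ⇒ Z1 or Z1 ⇒ Z2 or Z1 ⇒ p or Z1 ⇒ p or Z2 ⇒ p or p
Derivation 2: Z0 ⇒ Z1 or Z0 ⇒ Z2 or Z0 ⇒ p or Z0 ⇒ p or Z1 ⇒ p or Z2 ⇒ p or p

Two distinct leftmost derivations for the same string.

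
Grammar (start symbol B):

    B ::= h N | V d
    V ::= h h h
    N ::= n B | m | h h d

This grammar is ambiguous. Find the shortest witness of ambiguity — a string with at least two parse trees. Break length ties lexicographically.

h h h d

length 2: no string has ≥2 trees
length 4: h h h d has 2 parse trees

Two derivations of h h h d:
  B ⇒ h N ⇒ h h h d
  B ⇒ V d ⇒ h h h d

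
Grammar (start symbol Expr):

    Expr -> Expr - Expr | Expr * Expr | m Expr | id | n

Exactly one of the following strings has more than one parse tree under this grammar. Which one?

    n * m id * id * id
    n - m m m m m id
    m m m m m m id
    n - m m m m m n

n * m id * id * id

n * m id * id * id: 9 trees
n - m m m m m id: 1 tree
m m m m m m id: 1 tree
n - m m m m m n: 1 tree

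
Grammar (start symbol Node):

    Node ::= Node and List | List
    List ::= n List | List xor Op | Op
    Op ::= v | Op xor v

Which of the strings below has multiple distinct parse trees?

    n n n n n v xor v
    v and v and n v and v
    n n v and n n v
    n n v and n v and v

n n n n n v xor v: 7 trees
v and v and n v and v: 1 tree
n n v and n n v: 1 tree
n n v and n v and v: 1 tree

n n n n n v xor v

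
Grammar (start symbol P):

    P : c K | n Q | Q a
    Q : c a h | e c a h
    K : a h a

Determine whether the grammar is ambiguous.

Ambiguous

Witness: c a h a

Derivation 1: P ⇒ c K ⇒ c a h a
Derivation 2: P ⇒ Q a ⇒ c a h a

Two distinct leftmost derivations for the same string.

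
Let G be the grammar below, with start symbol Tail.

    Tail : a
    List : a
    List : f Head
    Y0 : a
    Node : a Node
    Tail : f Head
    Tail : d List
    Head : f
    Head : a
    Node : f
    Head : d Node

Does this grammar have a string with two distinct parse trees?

Only Tail, List, Head, Node are reachable from Tail; ignoring the rest: The reachable rules are right-linear with at most one rule per (nonterminal, next-terminal) pair. Each input token forces the next rule, so parsing is deterministic.

Unambiguous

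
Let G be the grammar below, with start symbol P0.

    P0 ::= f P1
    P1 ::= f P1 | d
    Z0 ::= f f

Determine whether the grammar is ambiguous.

Only P0, P1 are reachable from P0; ignoring the rest: The reachable rules are right-linear with at most one rule per (nonterminal, next-terminal) pair. Each input token forces the next rule, so parsing is deterministic.

Unambiguous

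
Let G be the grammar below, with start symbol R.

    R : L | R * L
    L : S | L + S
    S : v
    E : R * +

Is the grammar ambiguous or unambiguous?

(E is unreachable from R, so its rules don't affect L(R).) R → R * L | L  ;  L → L + S | S  — a left-associative chain with S at the bottom. Each string factors uniquely by precedence.

Unambiguous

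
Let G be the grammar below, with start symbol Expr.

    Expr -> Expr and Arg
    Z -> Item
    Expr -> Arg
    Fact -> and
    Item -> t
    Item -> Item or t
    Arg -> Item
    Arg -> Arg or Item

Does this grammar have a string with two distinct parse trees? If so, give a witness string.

Ambiguous

Witness: t or t

Derivation 1: Expr ⇒ Arg ⇒ Item ⇒ Item or t ⇒ t or t
Derivation 2: Expr ⇒ Arg ⇒ Arg or Item ⇒ Item or Item ⇒ t or Item ⇒ t or t

Two distinct leftmost derivations for the same string.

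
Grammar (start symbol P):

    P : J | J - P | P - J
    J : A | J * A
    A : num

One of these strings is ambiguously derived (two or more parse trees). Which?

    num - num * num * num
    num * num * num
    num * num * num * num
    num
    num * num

num - num * num * num: 2 trees
num * num * num: 1 tree
num * num * num * num: 1 tree
num: 1 tree
num * num: 1 tree

num - num * num * num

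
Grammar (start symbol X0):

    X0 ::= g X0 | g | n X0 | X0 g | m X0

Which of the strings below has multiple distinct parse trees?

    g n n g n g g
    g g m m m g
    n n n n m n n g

g n n g n g g

g n n g n g g: 7 trees
g g m m m g: 1 tree
n n n n m n n g: 1 tree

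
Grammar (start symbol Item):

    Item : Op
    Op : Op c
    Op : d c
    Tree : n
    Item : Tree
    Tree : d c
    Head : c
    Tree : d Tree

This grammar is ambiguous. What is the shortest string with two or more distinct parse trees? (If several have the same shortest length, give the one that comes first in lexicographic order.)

length 1: no string has ≥2 trees
length 2: d c has 2 parse trees

Two derivations of d c:
  Item ⇒ Op ⇒ d c
  Item ⇒ Tree ⇒ d c

d c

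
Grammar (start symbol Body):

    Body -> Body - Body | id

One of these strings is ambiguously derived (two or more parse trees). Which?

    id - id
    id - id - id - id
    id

id - id: 1 tree
id - id - id - id: 5 trees
id: 1 tree

id - id - id - id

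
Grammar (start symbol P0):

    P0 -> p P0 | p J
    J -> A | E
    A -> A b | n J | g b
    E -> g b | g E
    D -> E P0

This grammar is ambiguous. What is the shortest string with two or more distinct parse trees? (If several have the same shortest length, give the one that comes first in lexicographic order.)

p g b

length 3: p g b has 2 parse trees

Two derivations of p g b:
  P0 ⇒ p J ⇒ p A ⇒ p g b
  P0 ⇒ p J ⇒ p E ⇒ p g b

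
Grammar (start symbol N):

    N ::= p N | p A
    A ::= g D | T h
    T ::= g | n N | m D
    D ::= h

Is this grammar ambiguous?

Ambiguous

Witness: p g h

Derivation 1: N ⇒ p A ⇒ p g D ⇒ p g h
Derivation 2: N ⇒ p A ⇒ p T h ⇒ p g h

Two distinct leftmost derivations for the same string.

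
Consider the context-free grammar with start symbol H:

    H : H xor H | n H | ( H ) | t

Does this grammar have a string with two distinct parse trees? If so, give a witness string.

Ambiguous

Witness: n t xor t

Derivation 1: H ⇒ H xor H ⇒ n H xor H ⇒ n t xor H ⇒ n t xor t
Derivation 2: H ⇒ n H ⇒ n H xor H ⇒ n t xor H ⇒ n t xor t

Two distinct leftmost derivations for the same string.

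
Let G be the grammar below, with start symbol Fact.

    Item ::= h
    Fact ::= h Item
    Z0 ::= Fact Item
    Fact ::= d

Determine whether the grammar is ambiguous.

Only Fact, Item are reachable from Fact; ignoring the rest: The reachable rules are right-linear with at most one rule per (nonterminal, next-terminal) pair. Each input token forces the next rule, so parsing is deterministic.

Unambiguous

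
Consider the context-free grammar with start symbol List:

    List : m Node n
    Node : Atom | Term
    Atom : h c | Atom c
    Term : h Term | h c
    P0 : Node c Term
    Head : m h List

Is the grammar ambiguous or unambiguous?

Ambiguous

Witness: m h c n

Derivation 1: List ⇒ m Node n ⇒ m Atom n ⇒ m h c n
Derivation 2: List ⇒ m Node n ⇒ m Term n ⇒ m h c n

Two distinct leftmost derivations for the same string.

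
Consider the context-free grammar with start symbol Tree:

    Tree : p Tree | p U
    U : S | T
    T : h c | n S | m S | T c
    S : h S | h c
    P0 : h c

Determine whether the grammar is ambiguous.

Witness: p h c

Derivation 1: Tree ⇒ p U ⇒ p S ⇒ p h c
Derivation 2: Tree ⇒ p U ⇒ p T ⇒ p h c

Two distinct leftmost derivations for the same string.

Ambiguous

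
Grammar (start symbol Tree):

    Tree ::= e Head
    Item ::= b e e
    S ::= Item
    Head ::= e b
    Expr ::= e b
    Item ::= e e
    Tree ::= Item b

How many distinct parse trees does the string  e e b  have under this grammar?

Parse trees for e e b:
  [Tree e [Head e b]]
  [Tree [Item e e] b]

2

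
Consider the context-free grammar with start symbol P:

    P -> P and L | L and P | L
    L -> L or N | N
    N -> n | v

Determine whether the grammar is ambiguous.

Witness: n and n

Derivation 1: P ⇒ P and L ⇒ L and L ⇒ N and L ⇒ n and L ⇒ n and N ⇒ n and n
Derivation 2: P ⇒ L and P ⇒ N and P ⇒ n and P ⇒ n and L ⇒ n and N ⇒ n and n

Two distinct leftmost derivations for the same string.

Ambiguous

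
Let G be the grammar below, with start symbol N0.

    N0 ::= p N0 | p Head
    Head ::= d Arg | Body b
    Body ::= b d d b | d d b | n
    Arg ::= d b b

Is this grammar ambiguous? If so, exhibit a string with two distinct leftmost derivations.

Witness: p d d b b

Derivation 1: N0 ⇒ p Head ⇒ p d Arg ⇒ p d d b b
Derivation 2: N0 ⇒ p Head ⇒ p Body b ⇒ p d d b b

Two distinct leftmost derivations for the same string.

Ambiguous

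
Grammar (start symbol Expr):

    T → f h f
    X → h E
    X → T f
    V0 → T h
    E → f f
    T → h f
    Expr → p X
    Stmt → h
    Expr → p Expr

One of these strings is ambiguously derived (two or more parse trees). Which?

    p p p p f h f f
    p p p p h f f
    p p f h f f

p p p p h f f

p p p p f h f f: 1 tree
p p p p h f f: 2 trees
p p f h f f: 1 tree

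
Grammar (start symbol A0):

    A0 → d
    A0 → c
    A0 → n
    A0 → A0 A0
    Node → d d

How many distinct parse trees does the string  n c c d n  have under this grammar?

14

Parse trees for n c c d n (showing first 6 of 14):
  [A0 [A0 n] [A0 [A0 c] [A0 [A0 c] [A0 [A0 d] [A0 n]]]]]
  [A0 [A0 n] [A0 [A0 c] [A0 [A0 [A0 c] [A0 d]] [A0 n]]]]
  [A0 [A0 n] [A0 [A0 [A0 c] [A0 c]] [A0 [A0 d] [A0 n]]]]
  [A0 [A0 n] [A0 [A0 [A0 c] [A0 [A0 c] [A0 d]]] [A0 n]]]
  [A0 [A0 n] [A0 [A0 [A0 [A0 c] [A0 c]] [A0 d]] [A0 n]]]
  [A0 [A0 [A0 n] [A0 c]] [A0 [A0 c] [A0 [A0 d] [A0 n]]]]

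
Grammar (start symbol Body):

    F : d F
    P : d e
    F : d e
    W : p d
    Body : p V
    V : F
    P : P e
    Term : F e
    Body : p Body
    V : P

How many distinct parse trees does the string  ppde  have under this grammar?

Parse trees for ppde:
  [Body p [Body p [V [F d e]]]]
  [Body p [Body p [V [P d e]]]]

2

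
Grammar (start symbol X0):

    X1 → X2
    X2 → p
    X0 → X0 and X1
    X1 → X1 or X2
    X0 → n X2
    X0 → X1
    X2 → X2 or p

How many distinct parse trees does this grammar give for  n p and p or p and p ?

2

Parse trees for n p and p or p and p:
  [X0 [X0 [X0 n [X2 p]] and [X1 [X2 [X2 p] or p]]] and [X1 [X2 p]]]
  [X0 [X0 [X0 n [X2 p]] and [X1 [X1 [X2 p]] or [X2 p]]] and [X1 [X2 p]]]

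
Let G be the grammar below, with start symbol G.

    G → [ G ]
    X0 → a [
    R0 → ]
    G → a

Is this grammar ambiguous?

(X0, R0 are unreachable from G, so their rules don't affect L(G).) L(G) is { openⁿ atom closeⁿ : n ≥ 0 }. The bracket depth fixes n, and the derivation is forced at every step.

Unambiguous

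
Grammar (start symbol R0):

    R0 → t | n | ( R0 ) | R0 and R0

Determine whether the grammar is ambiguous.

Ambiguous

Witness: n and n and n

Derivation 1: R0 ⇒ R0 and R0 ⇒ n and R0 ⇒ n and R0 and R0 ⇒ n and n and R0 ⇒ n and n and n
Derivation 2: R0 ⇒ R0 and R0 ⇒ R0 and R0 and R0 ⇒ n and R0 and R0 ⇒ n and n and R0 ⇒ n and n and n

Two distinct leftmost derivations for the same string.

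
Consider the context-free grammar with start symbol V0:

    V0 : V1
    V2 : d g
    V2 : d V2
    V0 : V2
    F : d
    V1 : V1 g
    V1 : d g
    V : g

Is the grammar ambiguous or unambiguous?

Ambiguous

Witness: d g

Derivation 1: V0 ⇒ V1 ⇒ d g
Derivation 2: V0 ⇒ V2 ⇒ d g

Two distinct leftmost derivations for the same string.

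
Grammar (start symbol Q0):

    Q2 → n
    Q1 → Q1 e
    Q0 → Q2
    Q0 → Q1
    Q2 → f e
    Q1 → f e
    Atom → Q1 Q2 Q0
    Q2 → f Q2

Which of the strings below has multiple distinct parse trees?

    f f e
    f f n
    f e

f f e: 1 tree
f f n: 1 tree
f e: 2 trees

f e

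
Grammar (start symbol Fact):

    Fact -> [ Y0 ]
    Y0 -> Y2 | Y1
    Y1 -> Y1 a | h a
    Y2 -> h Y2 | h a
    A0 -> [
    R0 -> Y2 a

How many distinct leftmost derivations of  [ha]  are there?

2

Parse trees for [ha]:
  [Fact [ [Y0 [Y2 h a]] ]]
  [Fact [ [Y0 [Y1 h a]] ]]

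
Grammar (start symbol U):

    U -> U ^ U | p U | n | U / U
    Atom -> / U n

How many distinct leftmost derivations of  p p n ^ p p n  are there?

3

Parse trees for p p n ^ p p n:
  [U [U p [U p [U n]]] ^ [U p [U p [U n]]]]
  [U p [U [U p [U n]] ^ [U p [U p [U n]]]]]
  [U p [U p [U [U n] ^ [U p [U p [U n]]]]]]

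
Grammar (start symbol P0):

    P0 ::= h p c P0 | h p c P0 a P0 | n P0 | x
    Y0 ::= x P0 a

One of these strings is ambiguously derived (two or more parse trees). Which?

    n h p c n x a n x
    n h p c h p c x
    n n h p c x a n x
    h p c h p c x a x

h p c h p c x a x

n h p c n x a n x: 1 tree
n h p c h p c x: 1 tree
n n h p c x a n x: 1 tree
h p c h p c x a x: 2 trees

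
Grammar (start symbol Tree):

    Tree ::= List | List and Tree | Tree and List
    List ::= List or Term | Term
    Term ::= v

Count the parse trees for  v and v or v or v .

Parse trees for v and v or v or v:
  [Tree [List [Term v]] and [Tree [List [List [List [Term v]] or [Term v]] or [Term v]]]]
  [Tree [Tree [List [Term v]]] and [List [List [List [Term v]] or [Term v]] or [Term v]]]

2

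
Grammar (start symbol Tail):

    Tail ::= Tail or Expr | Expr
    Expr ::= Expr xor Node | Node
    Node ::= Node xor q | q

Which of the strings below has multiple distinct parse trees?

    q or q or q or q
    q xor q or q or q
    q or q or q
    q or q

q or q or q or q: 1 tree
q xor q or q or q: 2 trees
q or q or q: 1 tree
q or q: 1 tree

q xor q or q or q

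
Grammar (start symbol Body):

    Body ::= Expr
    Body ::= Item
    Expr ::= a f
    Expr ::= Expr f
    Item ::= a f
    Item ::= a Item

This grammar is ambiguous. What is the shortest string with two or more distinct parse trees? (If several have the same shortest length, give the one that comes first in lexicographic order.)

length 2: a f has 2 parse trees

Two derivations of a f:
  Body ⇒ Expr ⇒ a f
  Body ⇒ Item ⇒ a f

a f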